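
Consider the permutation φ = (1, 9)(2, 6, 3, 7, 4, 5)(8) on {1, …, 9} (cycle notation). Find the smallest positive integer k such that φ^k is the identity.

The cycle type of φ is (6, 2, 1).
The order is lcm(6, 2) = 6.

6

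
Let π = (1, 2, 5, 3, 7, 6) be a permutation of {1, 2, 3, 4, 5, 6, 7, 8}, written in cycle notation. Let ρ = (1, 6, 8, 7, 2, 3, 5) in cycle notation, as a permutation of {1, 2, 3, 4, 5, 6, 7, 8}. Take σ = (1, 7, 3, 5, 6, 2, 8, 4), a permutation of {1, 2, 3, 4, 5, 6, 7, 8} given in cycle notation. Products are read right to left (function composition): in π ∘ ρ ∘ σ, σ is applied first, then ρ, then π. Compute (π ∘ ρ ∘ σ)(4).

1

Apply the permutations in order: σ(4) = 1, then ρ(1) = 6, then π(6) = 1. So (π ∘ ρ ∘ σ)(4) = 1.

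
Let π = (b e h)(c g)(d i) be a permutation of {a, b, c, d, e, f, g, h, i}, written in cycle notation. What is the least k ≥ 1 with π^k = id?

The cycle type of π is (3, 2, 2, 1, 1).
The order of π is the least common multiple of its cycle lengths: lcm(3, 2, 2) = 6.

6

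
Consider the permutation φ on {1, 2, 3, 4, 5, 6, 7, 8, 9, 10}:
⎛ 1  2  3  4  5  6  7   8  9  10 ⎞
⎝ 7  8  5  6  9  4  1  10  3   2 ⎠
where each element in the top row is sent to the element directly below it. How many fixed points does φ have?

0

No element satisfies φ(x) = x, so there are 0 fixed points.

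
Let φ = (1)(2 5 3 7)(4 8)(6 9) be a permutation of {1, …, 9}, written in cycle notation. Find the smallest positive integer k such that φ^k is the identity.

The disjoint cycles have lengths 4, 2, 2, 1.
The order is lcm(4, 2, 2) = 4.

4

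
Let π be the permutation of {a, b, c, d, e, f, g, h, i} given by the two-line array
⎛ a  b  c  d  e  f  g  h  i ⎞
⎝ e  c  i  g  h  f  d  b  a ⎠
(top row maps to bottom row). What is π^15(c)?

Tracing c → i → … returns to c after 6 steps, so c lies in a 6-cycle (a e h b c i).
Powers repeat with period 6 on this cycle, and 15 mod 6 = 3, so π^15(c) = π^3(c).
Stepping 3 places around the cycle: c → i → a → e.

e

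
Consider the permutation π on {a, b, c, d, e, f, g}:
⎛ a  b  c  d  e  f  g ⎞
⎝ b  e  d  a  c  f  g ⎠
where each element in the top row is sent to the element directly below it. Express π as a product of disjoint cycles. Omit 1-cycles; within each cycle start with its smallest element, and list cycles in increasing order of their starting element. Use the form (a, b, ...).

(a, b, e, c, d)

Start at a and follow images: a → b → e → c → d → a, giving the cycle (a, b, e, c, d).
Continuing from each remaining unvisited element yields (a, b, e, c, d).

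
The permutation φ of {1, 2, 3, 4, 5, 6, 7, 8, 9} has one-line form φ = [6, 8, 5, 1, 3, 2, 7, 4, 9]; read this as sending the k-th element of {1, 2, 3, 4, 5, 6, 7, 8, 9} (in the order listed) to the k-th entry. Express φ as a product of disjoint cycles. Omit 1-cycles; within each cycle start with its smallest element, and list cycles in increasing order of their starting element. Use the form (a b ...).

(1 6 2 8 4)(3 5)

Start at 1 and follow images: 1 → 6 → 2 → 8 → 4 → 1, giving the cycle (1 6 2 8 4).
Continuing from each remaining unvisited element yields (1 6 2 8 4)(3 5).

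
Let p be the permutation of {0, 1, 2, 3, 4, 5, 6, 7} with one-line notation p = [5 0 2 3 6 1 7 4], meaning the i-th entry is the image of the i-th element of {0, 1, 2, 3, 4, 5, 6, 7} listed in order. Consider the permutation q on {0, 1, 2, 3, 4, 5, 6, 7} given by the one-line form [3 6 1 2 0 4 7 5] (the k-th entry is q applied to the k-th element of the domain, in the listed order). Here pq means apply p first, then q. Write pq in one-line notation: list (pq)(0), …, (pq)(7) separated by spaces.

4 3 1 2 7 6 5 0

(pq)(x) = q(p(x)). Computing each image: q(p(0)) = q(5) = 4, q(p(1)) = q(0) = 3, q(p(2)) = q(2) = 1, q(p(3)) = q(3) = 2, q(p(4)) = q(6) = 7, q(p(5)) = q(1) = 6, q(p(6)) = q(7) = 5, q(p(7)) = q(4) = 0.
Hence pq = [4 3 1 2 7 6 5 0].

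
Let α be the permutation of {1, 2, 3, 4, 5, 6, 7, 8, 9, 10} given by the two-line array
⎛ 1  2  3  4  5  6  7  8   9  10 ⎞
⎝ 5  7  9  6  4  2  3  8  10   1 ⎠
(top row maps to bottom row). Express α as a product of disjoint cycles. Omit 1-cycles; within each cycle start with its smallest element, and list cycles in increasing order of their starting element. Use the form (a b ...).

(1 5 4 6 2 7 3 9 10)

Start at 1 and follow images: 1 → 5 → 4 → 6 → 2 → 7 → 3 → 9 → 10 → 1, giving the cycle (1 5 4 6 2 7 3 9 10).
Continuing from each remaining unvisited element yields (1 5 4 6 2 7 3 9 10).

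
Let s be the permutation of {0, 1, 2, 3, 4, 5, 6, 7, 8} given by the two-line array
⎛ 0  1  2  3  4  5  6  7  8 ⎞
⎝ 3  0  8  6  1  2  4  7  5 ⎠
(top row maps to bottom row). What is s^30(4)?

Tracing 4 → 1 → … returns to 4 after 5 steps, so 4 lies in a 5-cycle (0 3 6 4 1).
Powers repeat with period 5 on this cycle, and 30 mod 5 = 0, so s^30(4) = s^0(4).
So s^30(4) = 4.

4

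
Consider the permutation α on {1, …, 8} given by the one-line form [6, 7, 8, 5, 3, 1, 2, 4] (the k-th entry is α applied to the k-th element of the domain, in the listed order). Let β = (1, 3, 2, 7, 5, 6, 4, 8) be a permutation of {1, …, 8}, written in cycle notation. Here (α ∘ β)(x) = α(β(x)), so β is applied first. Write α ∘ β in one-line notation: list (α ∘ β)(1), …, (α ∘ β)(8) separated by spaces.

8 2 7 4 1 5 3 6

(α ∘ β)(x) = α(β(x)). Computing each image: α(β(1)) = α(3) = 8, α(β(2)) = α(7) = 2, α(β(3)) = α(2) = 7, α(β(4)) = α(8) = 4, α(β(5)) = α(6) = 1, α(β(6)) = α(4) = 5, α(β(7)) = α(5) = 3, α(β(8)) = α(1) = 6.
Hence α ∘ β = [8 2 7 4 1 5 3 6].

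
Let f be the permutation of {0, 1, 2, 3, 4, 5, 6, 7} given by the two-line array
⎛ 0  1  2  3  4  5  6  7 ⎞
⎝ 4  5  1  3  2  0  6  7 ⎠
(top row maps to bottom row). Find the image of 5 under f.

0

The entry below 5 in the array is 0, so f(5) = 0.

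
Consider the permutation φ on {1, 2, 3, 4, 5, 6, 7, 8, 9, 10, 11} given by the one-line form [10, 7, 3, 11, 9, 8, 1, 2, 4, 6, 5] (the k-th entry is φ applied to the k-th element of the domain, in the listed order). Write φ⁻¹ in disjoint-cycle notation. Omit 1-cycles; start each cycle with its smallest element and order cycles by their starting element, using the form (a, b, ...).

(1, 7, 2, 8, 6, 10)(4, 9, 5, 11)

First write φ in disjoint cycles: (1, 10, 6, 8, 2, 7)(4, 11, 5, 9).
The inverse reverses every cycle; in canonical form, φ⁻¹ = (1, 7, 2, 8, 6, 10)(4, 9, 5, 11).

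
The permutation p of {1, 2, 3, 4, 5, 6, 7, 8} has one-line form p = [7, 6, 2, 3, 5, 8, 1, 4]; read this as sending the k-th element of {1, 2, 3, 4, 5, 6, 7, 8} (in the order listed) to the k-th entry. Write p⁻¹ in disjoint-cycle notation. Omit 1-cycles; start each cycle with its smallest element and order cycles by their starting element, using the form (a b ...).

First write p in disjoint cycles: (1 7)(2 6 8 4 3).
The inverse reverses every cycle; in canonical form, p⁻¹ = (1 7)(2 3 4 8 6).

(1 7)(2 3 4 8 6)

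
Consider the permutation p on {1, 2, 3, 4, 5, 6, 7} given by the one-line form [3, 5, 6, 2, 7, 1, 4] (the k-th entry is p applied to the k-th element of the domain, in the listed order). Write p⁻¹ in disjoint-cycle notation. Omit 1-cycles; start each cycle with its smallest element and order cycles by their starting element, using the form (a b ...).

(1 6 3)(2 4 7 5)

First write p in disjoint cycles: (1 3 6)(2 5 7 4).
Reversing each cycle (and rotating so the smallest element leads) gives p⁻¹ = (1 6 3)(2 4 7 5).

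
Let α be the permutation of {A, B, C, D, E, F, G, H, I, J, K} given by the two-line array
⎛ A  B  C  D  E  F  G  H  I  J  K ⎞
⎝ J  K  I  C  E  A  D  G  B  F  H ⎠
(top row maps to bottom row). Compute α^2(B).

Tracing B → K → … returns to B after 7 steps, so B lies in a 7-cycle (B, K, H, G, D, C, I).
Stepping 2 places around the cycle: B → K → H.

H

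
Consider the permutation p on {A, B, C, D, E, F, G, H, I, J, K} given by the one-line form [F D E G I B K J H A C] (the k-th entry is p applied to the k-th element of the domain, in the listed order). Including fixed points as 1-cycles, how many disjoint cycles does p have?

1

The cycle decomposition is (A F B D G K C E I H J), which has 1 cycle (counting 1-cycles).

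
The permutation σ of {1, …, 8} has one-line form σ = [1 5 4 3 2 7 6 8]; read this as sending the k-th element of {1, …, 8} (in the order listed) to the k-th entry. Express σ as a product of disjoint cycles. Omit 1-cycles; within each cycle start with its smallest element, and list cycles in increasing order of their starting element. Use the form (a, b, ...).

(2, 5)(3, 4)(6, 7)

Iterating σ from 2 gives 2 → 5 → 2; that is the 2-cycle (2, 5).
Repeating from the next unused element and collecting all non-trivial cycles gives (2, 5)(3, 4)(6, 7).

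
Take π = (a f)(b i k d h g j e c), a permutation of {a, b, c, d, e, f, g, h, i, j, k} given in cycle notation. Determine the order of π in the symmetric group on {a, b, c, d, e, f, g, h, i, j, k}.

18

The disjoint cycles have lengths 9, 2.
Since disjoint cycles commute, ord(π) = lcm(9, 2) = 18.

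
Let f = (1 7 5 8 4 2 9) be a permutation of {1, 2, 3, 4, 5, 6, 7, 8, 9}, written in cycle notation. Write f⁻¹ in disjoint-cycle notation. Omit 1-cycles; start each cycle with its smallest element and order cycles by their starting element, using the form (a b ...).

(1 9 2 4 8 5 7)

The inverse reverses each cycle.
After reversing and putting each cycle's least element first, f⁻¹ = (1 9 2 4 8 5 7).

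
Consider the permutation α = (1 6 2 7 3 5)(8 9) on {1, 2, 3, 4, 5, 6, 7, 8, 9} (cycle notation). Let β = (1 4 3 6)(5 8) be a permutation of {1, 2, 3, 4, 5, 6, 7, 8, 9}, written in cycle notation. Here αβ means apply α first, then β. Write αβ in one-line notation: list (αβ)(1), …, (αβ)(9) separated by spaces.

1 7 8 3 4 2 6 9 5

(αβ)(x) = β(α(x)). Computing each image: β(α(1)) = β(6) = 1, β(α(2)) = β(7) = 7, β(α(3)) = β(5) = 8, β(α(4)) = β(4) = 3, β(α(5)) = β(1) = 4, β(α(6)) = β(2) = 2, β(α(7)) = β(3) = 6, β(α(8)) = β(9) = 9, β(α(9)) = β(8) = 5.
Hence αβ = [1 7 8 3 4 2 6 9 5].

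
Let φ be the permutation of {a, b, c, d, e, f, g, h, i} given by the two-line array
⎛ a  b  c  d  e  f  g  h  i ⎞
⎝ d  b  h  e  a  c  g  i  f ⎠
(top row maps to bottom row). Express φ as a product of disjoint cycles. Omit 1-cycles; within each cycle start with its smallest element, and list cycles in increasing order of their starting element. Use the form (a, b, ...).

(a, d, e)(c, h, i, f)

From a: a → d → e → a, closing the cycle (a, d, e).
Repeating from the next unused element and collecting all non-trivial cycles gives (a, d, e)(c, h, i, f).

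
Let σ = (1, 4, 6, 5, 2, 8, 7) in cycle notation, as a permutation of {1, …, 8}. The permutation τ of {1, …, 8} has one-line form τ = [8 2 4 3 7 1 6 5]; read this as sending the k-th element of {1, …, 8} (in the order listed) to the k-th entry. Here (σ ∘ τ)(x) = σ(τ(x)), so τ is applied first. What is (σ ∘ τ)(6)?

(σ ∘ τ)(6) = σ(τ(6)). τ(6) = 1, then σ(1) = 4. So (σ ∘ τ)(6) = 4.

4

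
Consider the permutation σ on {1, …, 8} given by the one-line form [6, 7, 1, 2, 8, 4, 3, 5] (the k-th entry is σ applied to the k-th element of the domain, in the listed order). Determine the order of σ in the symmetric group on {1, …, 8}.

Writing σ as disjoint cycles, the cycle lengths are 6, 2.
Since disjoint cycles commute, ord(σ) = lcm(6, 2) = 6.

6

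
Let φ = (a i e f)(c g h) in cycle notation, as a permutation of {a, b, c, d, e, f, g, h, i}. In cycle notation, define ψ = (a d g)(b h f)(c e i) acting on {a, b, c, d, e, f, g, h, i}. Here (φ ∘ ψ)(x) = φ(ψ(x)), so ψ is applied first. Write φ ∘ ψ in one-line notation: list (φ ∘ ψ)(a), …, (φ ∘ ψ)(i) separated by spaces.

d c f h e b i a g

(φ ∘ ψ)(x) = φ(ψ(x)). Computing each image: φ(ψ(a)) = φ(d) = d, φ(ψ(b)) = φ(h) = c, φ(ψ(c)) = φ(e) = f, φ(ψ(d)) = φ(g) = h, φ(ψ(e)) = φ(i) = e, φ(ψ(f)) = φ(b) = b, φ(ψ(g)) = φ(a) = i, φ(ψ(h)) = φ(f) = a, φ(ψ(i)) = φ(c) = g.
Hence φ ∘ ψ = [d c f h e b i a g].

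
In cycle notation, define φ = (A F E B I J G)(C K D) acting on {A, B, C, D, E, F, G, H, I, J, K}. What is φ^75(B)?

B lies in the 7-cycle (A F E B I J G).
Powers repeat with period 7 on this cycle, and 75 mod 7 = 5, so φ^75(B) = φ^5(B).
Advancing 5 steps from B: B → I → J → G → A → F.

F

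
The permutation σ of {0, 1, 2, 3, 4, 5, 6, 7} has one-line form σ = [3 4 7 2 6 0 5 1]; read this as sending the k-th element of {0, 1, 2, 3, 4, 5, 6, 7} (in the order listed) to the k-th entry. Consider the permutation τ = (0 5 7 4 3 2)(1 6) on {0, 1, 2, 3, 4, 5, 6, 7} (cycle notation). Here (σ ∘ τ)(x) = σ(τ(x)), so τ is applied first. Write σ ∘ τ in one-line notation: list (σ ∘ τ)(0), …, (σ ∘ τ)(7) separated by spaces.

(σ ∘ τ)(x) = σ(τ(x)). Computing each image: σ(τ(0)) = σ(5) = 0, σ(τ(1)) = σ(6) = 5, σ(τ(2)) = σ(0) = 3, σ(τ(3)) = σ(2) = 7, σ(τ(4)) = σ(3) = 2, σ(τ(5)) = σ(7) = 1, σ(τ(6)) = σ(1) = 4, σ(τ(7)) = σ(4) = 6.
Hence σ ∘ τ = [0 5 3 7 2 1 4 6].

0 5 3 7 2 1 4 6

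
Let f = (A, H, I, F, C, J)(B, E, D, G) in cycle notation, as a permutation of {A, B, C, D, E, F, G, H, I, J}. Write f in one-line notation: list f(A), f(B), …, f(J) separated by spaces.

H E J G D C B I F A

Each element maps to the next entry in its cycle (wrapping to the front): A→H, B→E, C→J, D→G, E→D, F→C, G→B, H→I, I→F, J→A.
Listing these in domain order gives H E J G D C B I F A.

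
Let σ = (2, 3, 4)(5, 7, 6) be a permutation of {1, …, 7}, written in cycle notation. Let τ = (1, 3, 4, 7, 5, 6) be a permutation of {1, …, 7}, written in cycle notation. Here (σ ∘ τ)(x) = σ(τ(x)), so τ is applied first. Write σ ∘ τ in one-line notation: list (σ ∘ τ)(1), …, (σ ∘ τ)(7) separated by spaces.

4 3 2 6 5 1 7

(σ ∘ τ)(x) = σ(τ(x)). Computing each image: σ(τ(1)) = σ(3) = 4, σ(τ(2)) = σ(2) = 3, σ(τ(3)) = σ(4) = 2, σ(τ(4)) = σ(7) = 6, σ(τ(5)) = σ(6) = 5, σ(τ(6)) = σ(1) = 1, σ(τ(7)) = σ(5) = 7.
Hence σ ∘ τ = [4 3 2 6 5 1 7].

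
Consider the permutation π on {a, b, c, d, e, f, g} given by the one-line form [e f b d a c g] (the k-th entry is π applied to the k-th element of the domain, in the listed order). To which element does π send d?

d is element number 4 of the domain, and entry number 4 of the one-line form is d, so π(d) = d.

d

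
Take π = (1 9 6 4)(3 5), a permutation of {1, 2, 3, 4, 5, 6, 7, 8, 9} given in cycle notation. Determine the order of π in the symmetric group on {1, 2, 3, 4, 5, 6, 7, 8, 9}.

4

The disjoint cycles have lengths 4, 2, 1, 1, 1.
The order is lcm(4, 2) = 4.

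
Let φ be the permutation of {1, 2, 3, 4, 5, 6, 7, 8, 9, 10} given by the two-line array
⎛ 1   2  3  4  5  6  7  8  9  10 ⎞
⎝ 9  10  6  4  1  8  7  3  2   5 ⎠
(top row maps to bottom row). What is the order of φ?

Writing φ as disjoint cycles, the cycle lengths are 5, 3, 1, 1.
The order of φ is the least common multiple of its cycle lengths: lcm(5, 3) = 15.

15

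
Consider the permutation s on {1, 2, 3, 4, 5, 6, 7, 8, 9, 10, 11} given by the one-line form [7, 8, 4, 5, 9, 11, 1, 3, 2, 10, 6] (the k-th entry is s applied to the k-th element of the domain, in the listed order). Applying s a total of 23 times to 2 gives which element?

9

Tracing 2 → 8 → … returns to 2 after 6 steps, so 2 lies in a 6-cycle (2 8 3 4 5 9).
Since the cycle has length 6, s^23 acts on it the same as s^5 (23 mod 6 = 5).
Advancing 5 steps from 2: 2 → 8 → 3 → 4 → 5 → 9.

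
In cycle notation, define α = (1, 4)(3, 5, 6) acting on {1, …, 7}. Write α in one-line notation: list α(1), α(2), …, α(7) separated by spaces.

Each element maps to the next entry in its cycle (wrapping to the front): 1→4, 2→2, 3→5, 4→1, 5→6, 6→3, 7→7.
So the one-line form is 4 2 5 1 6 3 7.

4 2 5 1 6 3 7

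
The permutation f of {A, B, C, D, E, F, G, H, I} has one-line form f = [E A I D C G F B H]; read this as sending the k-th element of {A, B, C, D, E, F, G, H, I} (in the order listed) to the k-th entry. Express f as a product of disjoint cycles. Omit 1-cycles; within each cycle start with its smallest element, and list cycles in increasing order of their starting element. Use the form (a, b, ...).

From A: A → E → C → I → H → B → A, closing the cycle (A, E, C, I, H, B).
Continuing from each remaining unvisited element yields (A, E, C, I, H, B)(F, G).

(A, E, C, I, H, B)(F, G)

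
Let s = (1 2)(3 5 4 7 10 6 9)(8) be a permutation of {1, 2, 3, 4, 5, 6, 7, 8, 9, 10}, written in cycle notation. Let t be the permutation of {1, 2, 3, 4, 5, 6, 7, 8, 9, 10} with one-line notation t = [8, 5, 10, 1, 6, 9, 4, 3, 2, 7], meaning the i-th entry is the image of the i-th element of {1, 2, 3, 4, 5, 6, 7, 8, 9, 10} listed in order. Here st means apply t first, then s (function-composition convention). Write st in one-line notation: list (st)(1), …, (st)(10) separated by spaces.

Chase each element through t then s: 1 → 8 → 8; 2 → 5 → 4; 3 → 10 → 6; 4 → 1 → 2; 5 → 6 → 9; 6 → 9 → 3; 7 → 4 → 7; 8 → 3 → 5; 9 → 2 → 1; 10 → 7 → 10.
Collecting the images, st = [8 4 6 2 9 3 7 5 1 10].

8 4 6 2 9 3 7 5 1 10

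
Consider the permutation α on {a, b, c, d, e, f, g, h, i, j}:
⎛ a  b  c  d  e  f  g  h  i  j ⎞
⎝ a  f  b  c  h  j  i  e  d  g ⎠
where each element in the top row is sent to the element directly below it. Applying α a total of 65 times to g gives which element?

d

Tracing g → i → … returns to g after 7 steps, so g lies in a 7-cycle (b, f, j, g, i, d, c).
Since the cycle has length 7, α^65 acts on it the same as α^2 (65 mod 7 = 2).
Advancing 2 steps from g: g → i → d.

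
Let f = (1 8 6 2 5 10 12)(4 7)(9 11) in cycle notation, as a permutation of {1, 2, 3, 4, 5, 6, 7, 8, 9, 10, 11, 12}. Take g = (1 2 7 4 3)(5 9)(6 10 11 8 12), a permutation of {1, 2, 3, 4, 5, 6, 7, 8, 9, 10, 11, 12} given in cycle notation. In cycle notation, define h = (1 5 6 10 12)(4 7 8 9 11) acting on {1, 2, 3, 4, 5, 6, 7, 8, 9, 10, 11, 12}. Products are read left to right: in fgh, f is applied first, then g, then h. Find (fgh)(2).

(fgh)(2) = h(g(f(2))). f(2) = 5, then g(5) = 9, then h(9) = 11, so the result is 11.

11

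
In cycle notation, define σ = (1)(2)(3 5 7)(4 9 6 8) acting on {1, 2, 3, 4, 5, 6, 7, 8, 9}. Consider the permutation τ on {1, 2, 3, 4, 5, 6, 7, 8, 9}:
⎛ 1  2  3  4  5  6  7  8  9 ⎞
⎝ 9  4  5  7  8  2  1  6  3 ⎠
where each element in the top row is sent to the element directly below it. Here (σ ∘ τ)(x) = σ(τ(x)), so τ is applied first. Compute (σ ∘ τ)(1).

6

First apply τ: τ(1) = 9, then σ(9) = 6. Thus (σ ∘ τ)(1) = 6.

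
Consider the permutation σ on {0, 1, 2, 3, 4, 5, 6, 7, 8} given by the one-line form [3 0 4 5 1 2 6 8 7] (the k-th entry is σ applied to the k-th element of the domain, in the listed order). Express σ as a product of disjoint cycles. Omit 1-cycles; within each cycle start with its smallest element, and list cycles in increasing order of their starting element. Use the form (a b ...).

Start at 0 and follow images: 0 → 3 → 5 → 2 → 4 → 1 → 0, giving the cycle (0 3 5 2 4 1).
Continuing from each remaining unvisited element yields (0 3 5 2 4 1)(7 8).

(0 3 5 2 4 1)(7 8)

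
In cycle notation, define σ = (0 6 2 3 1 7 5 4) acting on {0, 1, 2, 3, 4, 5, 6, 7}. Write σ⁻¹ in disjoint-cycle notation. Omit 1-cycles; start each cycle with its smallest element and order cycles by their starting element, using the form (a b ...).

(0 4 5 7 1 3 2 6)

Inverting a permutation written in cycle notation just reverses the order within every cycle.
After reversing and putting each cycle's least element first, σ⁻¹ = (0 4 5 7 1 3 2 6).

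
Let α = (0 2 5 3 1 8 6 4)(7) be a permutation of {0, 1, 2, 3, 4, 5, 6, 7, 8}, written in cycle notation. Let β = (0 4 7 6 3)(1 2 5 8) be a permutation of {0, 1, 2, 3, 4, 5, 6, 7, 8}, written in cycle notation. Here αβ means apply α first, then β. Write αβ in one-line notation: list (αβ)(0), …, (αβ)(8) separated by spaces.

5 1 8 2 4 0 7 6 3

(αβ)(x) = β(α(x)). Computing each image: β(α(0)) = β(2) = 5, β(α(1)) = β(8) = 1, β(α(2)) = β(5) = 8, β(α(3)) = β(1) = 2, β(α(4)) = β(0) = 4, β(α(5)) = β(3) = 0, β(α(6)) = β(4) = 7, β(α(7)) = β(7) = 6, β(α(8)) = β(6) = 3.
Hence αβ = [5 1 8 2 4 0 7 6 3].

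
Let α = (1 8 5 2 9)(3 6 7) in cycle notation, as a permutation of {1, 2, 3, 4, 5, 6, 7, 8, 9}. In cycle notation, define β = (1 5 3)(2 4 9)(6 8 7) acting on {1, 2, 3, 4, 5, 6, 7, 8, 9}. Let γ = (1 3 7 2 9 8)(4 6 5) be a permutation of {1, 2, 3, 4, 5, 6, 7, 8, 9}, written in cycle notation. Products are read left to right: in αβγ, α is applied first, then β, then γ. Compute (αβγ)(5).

6

(αβγ)(5) = γ(β(α(5))). α(5) = 2, then β(2) = 4, then γ(4) = 6, so the result is 6.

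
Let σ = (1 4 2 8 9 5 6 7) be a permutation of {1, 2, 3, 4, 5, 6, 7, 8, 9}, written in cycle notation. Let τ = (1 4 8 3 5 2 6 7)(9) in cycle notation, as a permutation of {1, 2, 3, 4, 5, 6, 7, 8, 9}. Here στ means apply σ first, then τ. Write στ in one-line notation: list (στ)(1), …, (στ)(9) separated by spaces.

(στ)(x) = τ(σ(x)). Computing each image: τ(σ(1)) = τ(4) = 8, τ(σ(2)) = τ(8) = 3, τ(σ(3)) = τ(3) = 5, τ(σ(4)) = τ(2) = 6, τ(σ(5)) = τ(6) = 7, τ(σ(6)) = τ(7) = 1, τ(σ(7)) = τ(1) = 4, τ(σ(8)) = τ(9) = 9, τ(σ(9)) = τ(5) = 2.
Hence στ = [8 3 5 6 7 1 4 9 2].

8 3 5 6 7 1 4 9 2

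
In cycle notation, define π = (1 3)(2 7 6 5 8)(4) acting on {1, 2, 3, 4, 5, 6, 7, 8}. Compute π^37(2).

2 lies in the 5-cycle (2 7 6 5 8).
On a 5-cycle, π^5 is the identity, so π^37 = π^2 there (37 ≡ 2 mod 5).
Advancing 2 steps from 2: 2 → 7 → 6.

6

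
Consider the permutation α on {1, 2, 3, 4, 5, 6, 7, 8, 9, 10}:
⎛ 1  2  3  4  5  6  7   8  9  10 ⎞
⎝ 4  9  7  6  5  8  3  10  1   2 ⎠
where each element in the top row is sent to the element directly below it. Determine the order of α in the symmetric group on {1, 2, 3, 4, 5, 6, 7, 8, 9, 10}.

14

The disjoint-cycle form of α has cycle lengths 7, 2, 1.
Since disjoint cycles commute, ord(α) = lcm(7, 2) = 14.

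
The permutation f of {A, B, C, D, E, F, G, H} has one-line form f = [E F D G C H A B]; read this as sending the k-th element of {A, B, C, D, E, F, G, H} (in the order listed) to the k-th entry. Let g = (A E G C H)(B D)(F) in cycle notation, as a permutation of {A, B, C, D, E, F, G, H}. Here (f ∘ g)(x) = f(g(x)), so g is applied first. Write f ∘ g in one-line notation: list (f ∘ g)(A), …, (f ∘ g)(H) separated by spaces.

(f ∘ g)(x) = f(g(x)). Computing each image: f(g(A)) = f(E) = C, f(g(B)) = f(D) = G, f(g(C)) = f(H) = B, f(g(D)) = f(B) = F, f(g(E)) = f(G) = A, f(g(F)) = f(F) = H, f(g(G)) = f(C) = D, f(g(H)) = f(A) = E.
Hence f ∘ g = [C G B F A H D E].

C G B F A H D E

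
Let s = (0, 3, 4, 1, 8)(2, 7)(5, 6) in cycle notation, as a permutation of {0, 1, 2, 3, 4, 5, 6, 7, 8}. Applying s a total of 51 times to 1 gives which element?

8

1 lies in the 5-cycle (0, 3, 4, 1, 8).
Since the cycle has length 5, s^51 acts on it the same as s^1 (51 mod 5 = 1).
Advancing 1 step from 1: 1 → 8.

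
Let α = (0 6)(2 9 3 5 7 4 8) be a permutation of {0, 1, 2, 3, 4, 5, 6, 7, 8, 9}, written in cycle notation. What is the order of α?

The cycle type of α is (7, 2, 1).
The order is lcm(7, 2) = 14.

14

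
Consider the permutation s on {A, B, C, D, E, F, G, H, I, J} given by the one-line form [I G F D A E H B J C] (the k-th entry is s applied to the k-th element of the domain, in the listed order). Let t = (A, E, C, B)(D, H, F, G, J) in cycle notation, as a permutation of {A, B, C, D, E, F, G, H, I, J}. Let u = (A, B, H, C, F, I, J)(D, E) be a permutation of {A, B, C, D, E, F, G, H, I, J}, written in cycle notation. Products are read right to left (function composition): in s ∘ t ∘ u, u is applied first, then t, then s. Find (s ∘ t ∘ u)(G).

C

Apply the permutations in order: u(G) = G, then t(G) = J, then s(J) = C. So (s ∘ t ∘ u)(G) = C.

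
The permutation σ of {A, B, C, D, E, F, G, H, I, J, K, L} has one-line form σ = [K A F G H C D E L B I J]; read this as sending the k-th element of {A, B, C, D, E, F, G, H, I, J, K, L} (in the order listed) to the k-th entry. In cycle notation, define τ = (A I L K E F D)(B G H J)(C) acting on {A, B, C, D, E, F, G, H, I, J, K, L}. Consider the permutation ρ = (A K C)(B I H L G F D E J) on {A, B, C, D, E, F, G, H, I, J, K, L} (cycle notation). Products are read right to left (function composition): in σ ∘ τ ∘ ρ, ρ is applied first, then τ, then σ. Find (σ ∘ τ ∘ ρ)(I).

B

Apply the permutations in order: ρ(I) = H, then τ(H) = J, then σ(J) = B. So (σ ∘ τ ∘ ρ)(I) = B.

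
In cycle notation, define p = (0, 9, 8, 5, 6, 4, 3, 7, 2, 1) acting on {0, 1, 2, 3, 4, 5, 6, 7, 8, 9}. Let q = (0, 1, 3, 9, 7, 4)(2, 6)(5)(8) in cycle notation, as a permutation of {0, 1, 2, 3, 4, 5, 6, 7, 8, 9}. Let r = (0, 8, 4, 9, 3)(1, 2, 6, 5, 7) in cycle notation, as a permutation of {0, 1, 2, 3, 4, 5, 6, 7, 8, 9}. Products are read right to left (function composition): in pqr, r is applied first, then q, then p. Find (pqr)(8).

9

(pqr)(8) = p(q(r(8))). r(8) = 4, then q(4) = 0, then p(0) = 9, so the result is 9.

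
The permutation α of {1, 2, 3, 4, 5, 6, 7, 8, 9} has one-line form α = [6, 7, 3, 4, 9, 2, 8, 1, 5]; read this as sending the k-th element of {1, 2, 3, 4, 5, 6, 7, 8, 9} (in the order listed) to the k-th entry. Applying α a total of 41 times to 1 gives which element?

Tracing 1 → 6 → … returns to 1 after 5 steps, so 1 lies in a 5-cycle (1 6 2 7 8).
Since the cycle has length 5, α^41 acts on it the same as α^1 (41 mod 5 = 1).
Stepping 1 place around the cycle: 1 → 6.

6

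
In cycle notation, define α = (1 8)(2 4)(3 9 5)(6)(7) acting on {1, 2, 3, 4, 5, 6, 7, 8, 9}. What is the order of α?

The disjoint cycles have lengths 3, 2, 2, 1, 1.
The order of α is the least common multiple of its cycle lengths: lcm(3, 2, 2) = 6.

6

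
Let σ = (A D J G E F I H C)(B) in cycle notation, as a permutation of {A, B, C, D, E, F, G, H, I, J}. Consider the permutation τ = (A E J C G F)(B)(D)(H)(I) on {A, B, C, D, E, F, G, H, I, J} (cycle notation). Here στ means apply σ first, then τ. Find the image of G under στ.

J

(στ)(G) = τ(σ(G)). σ(G) = E, then τ(E) = J. So (στ)(G) = J.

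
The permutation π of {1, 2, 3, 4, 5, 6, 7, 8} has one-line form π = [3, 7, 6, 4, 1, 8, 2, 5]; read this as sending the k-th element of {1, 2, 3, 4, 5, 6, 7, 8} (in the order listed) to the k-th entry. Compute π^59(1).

Tracing 1 → 3 → … returns to 1 after 5 steps, so 1 lies in a 5-cycle (1, 3, 6, 8, 5).
Powers repeat with period 5 on this cycle, and 59 mod 5 = 4, so π^59(1) = π^4(1).
Stepping 4 places around the cycle: 1 → 3 → 6 → 8 → 5.

5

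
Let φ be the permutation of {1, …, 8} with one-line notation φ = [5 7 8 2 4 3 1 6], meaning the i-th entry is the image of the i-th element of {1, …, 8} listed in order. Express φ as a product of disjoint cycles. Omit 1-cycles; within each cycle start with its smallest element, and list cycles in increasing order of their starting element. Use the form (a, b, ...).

(1, 5, 4, 2, 7)(3, 8, 6)

Start at 1 and follow images: 1 → 5 → 4 → 2 → 7 → 1, giving the cycle (1, 5, 4, 2, 7).
Continuing from each remaining unvisited element yields (1, 5, 4, 2, 7)(3, 8, 6).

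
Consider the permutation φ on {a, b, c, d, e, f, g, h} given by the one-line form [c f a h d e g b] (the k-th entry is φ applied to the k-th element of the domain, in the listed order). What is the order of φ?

Decomposing into disjoint cycles gives cycle lengths 5, 2, 1.
The order is lcm(5, 2) = 10.

10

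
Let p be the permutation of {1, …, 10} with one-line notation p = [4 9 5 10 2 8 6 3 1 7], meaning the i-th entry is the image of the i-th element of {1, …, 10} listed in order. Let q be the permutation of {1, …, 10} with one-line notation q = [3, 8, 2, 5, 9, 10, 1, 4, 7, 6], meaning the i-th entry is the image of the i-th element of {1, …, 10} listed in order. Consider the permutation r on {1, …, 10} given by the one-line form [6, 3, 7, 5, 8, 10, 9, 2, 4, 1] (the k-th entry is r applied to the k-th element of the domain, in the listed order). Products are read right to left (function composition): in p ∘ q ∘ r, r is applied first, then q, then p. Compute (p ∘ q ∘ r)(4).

1

Chase 4: r(4) = 5; q(5) = 9; p(9) = 1. Hence (p ∘ q ∘ r)(4) = 1.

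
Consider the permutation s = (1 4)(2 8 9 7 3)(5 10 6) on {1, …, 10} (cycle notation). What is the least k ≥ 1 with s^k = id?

30

The cycle type of s is (5, 3, 2).
Since disjoint cycles commute, ord(s) = lcm(5, 3, 2) = 30.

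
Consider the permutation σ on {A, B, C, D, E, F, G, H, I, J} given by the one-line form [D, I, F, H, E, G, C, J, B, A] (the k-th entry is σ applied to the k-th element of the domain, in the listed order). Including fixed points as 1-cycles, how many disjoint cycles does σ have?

The cycle decomposition is (A D H J)(B I)(C F G)(E), which has 4 cycles (counting 1-cycles).

4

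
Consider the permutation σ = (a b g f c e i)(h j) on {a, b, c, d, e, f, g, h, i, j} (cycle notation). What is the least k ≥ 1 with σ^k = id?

The disjoint cycles have lengths 7, 2, 1.
Since disjoint cycles commute, ord(σ) = lcm(7, 2) = 14.

14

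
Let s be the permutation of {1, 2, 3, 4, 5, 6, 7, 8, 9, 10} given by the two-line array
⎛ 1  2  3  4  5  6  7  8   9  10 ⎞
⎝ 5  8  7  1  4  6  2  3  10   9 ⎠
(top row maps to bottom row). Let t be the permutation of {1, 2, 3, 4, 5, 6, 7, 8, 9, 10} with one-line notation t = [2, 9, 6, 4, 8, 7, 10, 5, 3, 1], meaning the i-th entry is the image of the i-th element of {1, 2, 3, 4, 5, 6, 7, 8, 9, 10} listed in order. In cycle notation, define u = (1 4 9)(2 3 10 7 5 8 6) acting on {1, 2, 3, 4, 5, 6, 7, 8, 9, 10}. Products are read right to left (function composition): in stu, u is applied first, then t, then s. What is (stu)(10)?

9

Apply the permutations in order: u(10) = 7, then t(7) = 10, then s(10) = 9. So (stu)(10) = 9.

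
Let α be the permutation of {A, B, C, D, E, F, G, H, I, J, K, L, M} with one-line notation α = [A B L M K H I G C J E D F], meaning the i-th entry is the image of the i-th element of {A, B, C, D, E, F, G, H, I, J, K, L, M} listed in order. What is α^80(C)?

Tracing C → L → … returns to C after 8 steps, so C lies in an 8-cycle (C, L, D, M, F, H, G, I).
On an 8-cycle, α^8 is the identity, so α^80 = α^0 there (80 ≡ 0 mod 8).
So α^80(C) = C.

C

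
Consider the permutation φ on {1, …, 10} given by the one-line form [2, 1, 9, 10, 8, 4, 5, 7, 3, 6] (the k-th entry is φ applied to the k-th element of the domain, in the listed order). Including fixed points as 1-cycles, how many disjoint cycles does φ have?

4

The cycle decomposition is (1 2)(3 9)(4 10 6)(5 8 7), which has 4 cycles (counting 1-cycles).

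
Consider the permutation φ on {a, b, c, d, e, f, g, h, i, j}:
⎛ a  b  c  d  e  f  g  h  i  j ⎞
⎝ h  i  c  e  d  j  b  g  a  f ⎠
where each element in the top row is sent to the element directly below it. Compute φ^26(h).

Tracing h → g → … returns to h after 5 steps, so h lies in a 5-cycle (a, h, g, b, i).
On a 5-cycle, φ^5 is the identity, so φ^26 = φ^1 there (26 ≡ 1 mod 5).
Stepping 1 place around the cycle: h → g.

g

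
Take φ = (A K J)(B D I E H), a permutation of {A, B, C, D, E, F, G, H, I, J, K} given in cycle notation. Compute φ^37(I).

I lies in the 5-cycle (B D I E H).
Powers repeat with period 5 on this cycle, and 37 mod 5 = 2, so φ^37(I) = φ^2(I).
Advancing 2 steps from I: I → E → H.

H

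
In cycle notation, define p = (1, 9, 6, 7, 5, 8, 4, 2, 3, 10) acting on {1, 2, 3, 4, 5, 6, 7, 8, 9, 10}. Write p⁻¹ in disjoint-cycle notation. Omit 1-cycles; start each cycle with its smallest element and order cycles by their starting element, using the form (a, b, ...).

(1, 10, 3, 2, 4, 8, 5, 7, 6, 9)

If p sends a → b within a cycle, p⁻¹ sends b → a; equivalently, reverse each cycle.
After reversing and putting each cycle's least element first, p⁻¹ = (1, 10, 3, 2, 4, 8, 5, 7, 6, 9).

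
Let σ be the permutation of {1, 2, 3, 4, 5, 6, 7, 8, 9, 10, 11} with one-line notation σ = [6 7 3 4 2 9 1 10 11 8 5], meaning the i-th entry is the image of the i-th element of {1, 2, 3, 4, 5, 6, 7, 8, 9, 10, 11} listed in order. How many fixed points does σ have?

The fixed points (elements with σ(x) = x) are {3, 4}, so there are 2.

2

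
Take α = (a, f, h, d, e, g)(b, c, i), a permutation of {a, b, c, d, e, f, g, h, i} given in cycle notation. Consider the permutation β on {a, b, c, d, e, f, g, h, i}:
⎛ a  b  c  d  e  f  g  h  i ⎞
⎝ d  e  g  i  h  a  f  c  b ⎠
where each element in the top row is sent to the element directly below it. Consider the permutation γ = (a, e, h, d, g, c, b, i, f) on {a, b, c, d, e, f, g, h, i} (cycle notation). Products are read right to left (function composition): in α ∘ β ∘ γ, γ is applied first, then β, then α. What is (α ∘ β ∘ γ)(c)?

(α ∘ β ∘ γ)(c) = α(β(γ(c))). γ(c) = b, then β(b) = e, then α(e) = g, so the result is g.

g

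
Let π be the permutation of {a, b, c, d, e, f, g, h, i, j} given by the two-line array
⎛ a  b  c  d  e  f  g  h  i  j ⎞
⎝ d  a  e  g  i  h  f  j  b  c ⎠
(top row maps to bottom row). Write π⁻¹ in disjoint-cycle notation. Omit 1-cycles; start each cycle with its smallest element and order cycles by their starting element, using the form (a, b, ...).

(a, b, i, e, c, j, h, f, g, d)

First write π in disjoint cycles: (a, d, g, f, h, j, c, e, i, b).
Reversing each cycle (and rotating so the smallest element leads) gives π⁻¹ = (a, b, i, e, c, j, h, f, g, d).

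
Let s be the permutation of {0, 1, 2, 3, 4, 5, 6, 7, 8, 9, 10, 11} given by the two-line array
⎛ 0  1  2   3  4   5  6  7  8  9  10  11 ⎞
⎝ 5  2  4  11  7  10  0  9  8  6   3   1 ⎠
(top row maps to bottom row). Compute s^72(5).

Tracing 5 → 10 → … returns to 5 after 11 steps, so 5 lies in an 11-cycle (0 5 10 3 11 1 2 4 7 9 6).
On an 11-cycle, s^11 is the identity, so s^72 = s^6 there (72 ≡ 6 mod 11).
Stepping 6 places around the cycle: 5 → 10 → 3 → 11 → 1 → 2 → 4.

4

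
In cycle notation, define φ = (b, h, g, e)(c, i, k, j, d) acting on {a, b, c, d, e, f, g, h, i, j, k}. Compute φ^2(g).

g lies in the 4-cycle (b, h, g, e).
Stepping 2 places around the cycle: g → e → b.

b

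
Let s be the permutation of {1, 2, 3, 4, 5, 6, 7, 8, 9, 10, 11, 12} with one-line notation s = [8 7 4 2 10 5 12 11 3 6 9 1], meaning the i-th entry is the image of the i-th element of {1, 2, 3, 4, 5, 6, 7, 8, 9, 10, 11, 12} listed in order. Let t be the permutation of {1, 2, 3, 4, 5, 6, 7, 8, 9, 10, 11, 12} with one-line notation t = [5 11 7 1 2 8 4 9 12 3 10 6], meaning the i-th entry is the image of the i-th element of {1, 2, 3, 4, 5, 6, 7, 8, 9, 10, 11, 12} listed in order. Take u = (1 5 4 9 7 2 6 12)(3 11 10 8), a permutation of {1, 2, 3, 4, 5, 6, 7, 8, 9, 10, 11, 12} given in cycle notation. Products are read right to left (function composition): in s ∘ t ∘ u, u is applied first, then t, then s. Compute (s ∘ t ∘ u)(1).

7

Chase 1: u(1) = 5; t(5) = 2; s(2) = 7. Hence (s ∘ t ∘ u)(1) = 7.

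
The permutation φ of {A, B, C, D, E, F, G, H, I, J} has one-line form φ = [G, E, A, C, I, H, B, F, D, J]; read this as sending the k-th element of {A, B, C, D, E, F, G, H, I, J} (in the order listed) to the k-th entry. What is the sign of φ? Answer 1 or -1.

In disjoint-cycle form the cycle lengths are 7, 2, 1.
A cycle is odd iff its length is even; φ has 1 even-length cycle, so sgn(φ) = (−1)^1 and φ is odd.

-1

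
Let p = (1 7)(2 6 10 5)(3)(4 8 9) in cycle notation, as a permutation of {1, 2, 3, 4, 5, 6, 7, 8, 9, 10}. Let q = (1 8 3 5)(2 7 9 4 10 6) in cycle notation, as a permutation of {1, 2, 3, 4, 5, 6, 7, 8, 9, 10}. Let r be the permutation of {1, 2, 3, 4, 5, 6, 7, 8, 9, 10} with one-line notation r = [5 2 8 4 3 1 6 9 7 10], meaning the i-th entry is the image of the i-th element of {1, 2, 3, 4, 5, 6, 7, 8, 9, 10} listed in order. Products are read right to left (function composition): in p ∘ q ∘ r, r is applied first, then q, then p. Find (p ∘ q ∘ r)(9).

(p ∘ q ∘ r)(9) = p(q(r(9))). r(9) = 7, then q(7) = 9, then p(9) = 4, so the result is 4.

4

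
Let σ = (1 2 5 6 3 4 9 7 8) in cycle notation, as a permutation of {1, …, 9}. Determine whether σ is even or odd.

even

The cycle lengths are 9.
A cycle is odd iff its length is even; σ has 0 even-length cycles, so sgn(σ) = (−1)^0 and σ is even.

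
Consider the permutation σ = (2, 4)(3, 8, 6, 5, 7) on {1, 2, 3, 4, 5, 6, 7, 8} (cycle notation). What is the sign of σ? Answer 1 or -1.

The cycle lengths are 5, 2, 1.
A cycle of length ℓ contributes ℓ−1 transpositions, so σ is a product of 4 + 1 = 5 transpositions — odd.

-1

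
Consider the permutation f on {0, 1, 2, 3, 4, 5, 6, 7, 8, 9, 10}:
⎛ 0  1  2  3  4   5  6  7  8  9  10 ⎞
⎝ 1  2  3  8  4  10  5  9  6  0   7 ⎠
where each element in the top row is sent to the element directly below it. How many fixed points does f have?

The fixed points (elements with f(x) = x) are {4}, so there is 1.

1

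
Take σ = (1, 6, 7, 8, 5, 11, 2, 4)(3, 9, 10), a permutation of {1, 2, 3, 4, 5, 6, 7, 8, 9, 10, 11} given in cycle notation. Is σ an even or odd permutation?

The cycle lengths are 8, 3.
A cycle of length ℓ contributes ℓ−1 transpositions, so σ is a product of 7 + 2 = 9 transpositions — odd.

odd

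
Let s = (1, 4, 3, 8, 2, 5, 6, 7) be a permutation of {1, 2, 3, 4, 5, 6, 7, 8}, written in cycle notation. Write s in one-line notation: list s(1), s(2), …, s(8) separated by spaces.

4 5 8 3 6 7 1 2

Image by image: 1→4, 2→5, 3→8, 4→3, 5→6, 6→7, 7→1, 8→2.
So the one-line form is 4 5 8 3 6 7 1 2.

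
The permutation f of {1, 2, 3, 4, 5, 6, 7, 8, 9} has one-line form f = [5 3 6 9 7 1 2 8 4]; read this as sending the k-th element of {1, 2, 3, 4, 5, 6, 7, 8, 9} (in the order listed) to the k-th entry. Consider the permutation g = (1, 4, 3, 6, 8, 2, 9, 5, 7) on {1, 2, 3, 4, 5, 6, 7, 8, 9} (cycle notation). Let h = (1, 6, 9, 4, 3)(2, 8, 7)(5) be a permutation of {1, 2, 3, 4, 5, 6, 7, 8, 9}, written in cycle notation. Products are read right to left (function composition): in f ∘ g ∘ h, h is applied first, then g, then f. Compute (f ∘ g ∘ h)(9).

6

(f ∘ g ∘ h)(9) = f(g(h(9))). h(9) = 4, then g(4) = 3, then f(3) = 6, so the result is 6.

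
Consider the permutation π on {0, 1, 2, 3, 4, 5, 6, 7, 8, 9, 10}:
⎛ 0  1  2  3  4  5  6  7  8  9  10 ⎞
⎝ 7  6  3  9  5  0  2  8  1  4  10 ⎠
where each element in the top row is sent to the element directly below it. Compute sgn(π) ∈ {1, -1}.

-1

In disjoint-cycle form the cycle lengths are 10, 1.
A cycle of length ℓ contributes ℓ−1 transpositions, so π is a product of 9 transpositions — odd.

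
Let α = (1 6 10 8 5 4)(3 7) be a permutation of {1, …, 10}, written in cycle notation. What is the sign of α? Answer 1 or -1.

1

The cycle lengths are 6, 2, 1, 1.
A cycle of length ℓ contributes ℓ−1 transpositions, so α is a product of 5 + 1 = 6 transpositions — even.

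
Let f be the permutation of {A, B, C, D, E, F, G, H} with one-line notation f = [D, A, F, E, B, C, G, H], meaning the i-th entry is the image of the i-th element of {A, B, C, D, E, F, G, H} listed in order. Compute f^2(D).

B

Tracing D → E → … returns to D after 4 steps, so D lies in a 4-cycle (A, D, E, B).
Stepping 2 places around the cycle: D → E → B.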